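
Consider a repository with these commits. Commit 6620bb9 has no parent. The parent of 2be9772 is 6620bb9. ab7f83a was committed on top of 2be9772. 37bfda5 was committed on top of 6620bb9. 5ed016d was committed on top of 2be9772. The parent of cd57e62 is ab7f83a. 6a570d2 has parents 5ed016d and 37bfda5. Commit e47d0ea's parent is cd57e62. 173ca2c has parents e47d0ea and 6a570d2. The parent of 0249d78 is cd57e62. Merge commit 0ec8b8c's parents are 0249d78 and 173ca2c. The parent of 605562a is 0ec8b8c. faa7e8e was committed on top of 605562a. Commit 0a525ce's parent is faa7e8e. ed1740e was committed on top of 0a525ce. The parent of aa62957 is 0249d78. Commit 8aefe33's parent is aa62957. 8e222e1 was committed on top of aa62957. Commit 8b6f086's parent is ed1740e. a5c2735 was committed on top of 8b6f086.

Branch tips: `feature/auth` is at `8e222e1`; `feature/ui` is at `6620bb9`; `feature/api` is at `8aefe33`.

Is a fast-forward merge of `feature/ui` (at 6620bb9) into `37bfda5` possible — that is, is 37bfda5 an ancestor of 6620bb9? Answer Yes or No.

A fast-forward from 37bfda5 to 6620bb9 is possible iff 37bfda5 is an ancestor of 6620bb9.
Ancestors of 6620bb9: {6620bb9}.
37bfda5 is not among them, so fast-forward is not possible.

No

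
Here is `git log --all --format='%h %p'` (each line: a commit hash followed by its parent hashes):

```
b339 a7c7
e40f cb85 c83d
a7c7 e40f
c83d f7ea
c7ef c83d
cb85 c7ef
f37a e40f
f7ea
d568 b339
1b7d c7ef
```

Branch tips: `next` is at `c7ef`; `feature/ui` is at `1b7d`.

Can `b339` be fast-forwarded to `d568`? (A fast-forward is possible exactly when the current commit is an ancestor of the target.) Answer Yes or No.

A fast-forward from b339 to d568 is possible iff b339 is an ancestor of d568.
Ancestors of d568: {a7c7, b339, c7ef, c83d, cb85, d568, e40f, f7ea}.
b339 is among them, so fast-forward is possible.

Yes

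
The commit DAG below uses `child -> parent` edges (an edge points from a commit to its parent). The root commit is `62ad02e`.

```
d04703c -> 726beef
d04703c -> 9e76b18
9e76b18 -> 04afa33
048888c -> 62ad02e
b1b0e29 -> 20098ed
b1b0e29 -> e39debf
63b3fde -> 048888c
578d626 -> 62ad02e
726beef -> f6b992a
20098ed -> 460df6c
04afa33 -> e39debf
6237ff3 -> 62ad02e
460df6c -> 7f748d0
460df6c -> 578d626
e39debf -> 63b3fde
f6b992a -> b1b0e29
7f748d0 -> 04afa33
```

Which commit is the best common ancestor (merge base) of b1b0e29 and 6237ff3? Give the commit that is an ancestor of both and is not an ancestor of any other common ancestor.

62ad02e

Ancestors of b1b0e29: {048888c, 04afa33, 20098ed, 460df6c, 578d626, 62ad02e, 63b3fde, 7f748d0, b1b0e29, e39debf}.
Ancestors of 6237ff3: {6237ff3, 62ad02e}.
Common ancestors: {62ad02e}.
The only common ancestor is 62ad02e, so it is the merge base.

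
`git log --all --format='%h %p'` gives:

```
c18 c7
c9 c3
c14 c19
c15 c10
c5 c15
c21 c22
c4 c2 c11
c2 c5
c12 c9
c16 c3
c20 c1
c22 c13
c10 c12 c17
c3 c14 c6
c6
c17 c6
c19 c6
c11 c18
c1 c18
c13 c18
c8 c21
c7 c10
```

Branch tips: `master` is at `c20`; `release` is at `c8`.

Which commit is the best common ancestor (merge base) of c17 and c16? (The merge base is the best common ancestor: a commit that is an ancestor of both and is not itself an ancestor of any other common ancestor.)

Ancestors of c17: {c17, c6}.
Ancestors of c16: {c14, c16, c19, c3, c6}.
Common ancestors: {c6}.
The only common ancestor is c6, so it is the merge base.

c6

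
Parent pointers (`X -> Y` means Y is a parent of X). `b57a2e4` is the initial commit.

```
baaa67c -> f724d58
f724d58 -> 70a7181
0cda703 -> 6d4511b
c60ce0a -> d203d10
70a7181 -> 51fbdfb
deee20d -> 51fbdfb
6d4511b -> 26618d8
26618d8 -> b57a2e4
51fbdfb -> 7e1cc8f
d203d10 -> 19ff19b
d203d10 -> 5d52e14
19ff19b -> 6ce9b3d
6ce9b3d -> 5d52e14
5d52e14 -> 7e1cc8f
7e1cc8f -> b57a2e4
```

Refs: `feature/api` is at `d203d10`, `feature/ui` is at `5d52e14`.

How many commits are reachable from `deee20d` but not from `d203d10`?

2

Reachable from deee20d: {51fbdfb, 7e1cc8f, b57a2e4, deee20d}.
Reachable from d203d10: {19ff19b, 5d52e14, 6ce9b3d, 7e1cc8f, b57a2e4, d203d10}.
In deee20d's history but not d203d10's: {51fbdfb, deee20d} — 2 commits.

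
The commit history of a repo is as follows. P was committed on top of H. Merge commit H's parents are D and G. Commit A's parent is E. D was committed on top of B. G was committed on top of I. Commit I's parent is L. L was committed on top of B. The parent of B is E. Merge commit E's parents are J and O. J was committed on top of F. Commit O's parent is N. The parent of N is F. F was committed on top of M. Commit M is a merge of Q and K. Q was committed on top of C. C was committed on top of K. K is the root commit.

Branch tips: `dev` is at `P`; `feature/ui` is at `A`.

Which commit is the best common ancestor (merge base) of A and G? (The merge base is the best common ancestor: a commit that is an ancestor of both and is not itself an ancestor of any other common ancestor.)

E

Ancestors of A: {A, C, E, F, J, K, M, N, O, Q}.
Ancestors of G: {B, C, E, F, G, I, J, K, L, M, N, O, Q}.
Common ancestors: {C, E, F, J, K, M, N, O, Q}.
Among these, E is not an ancestor of any other common ancestor — it is the merge base.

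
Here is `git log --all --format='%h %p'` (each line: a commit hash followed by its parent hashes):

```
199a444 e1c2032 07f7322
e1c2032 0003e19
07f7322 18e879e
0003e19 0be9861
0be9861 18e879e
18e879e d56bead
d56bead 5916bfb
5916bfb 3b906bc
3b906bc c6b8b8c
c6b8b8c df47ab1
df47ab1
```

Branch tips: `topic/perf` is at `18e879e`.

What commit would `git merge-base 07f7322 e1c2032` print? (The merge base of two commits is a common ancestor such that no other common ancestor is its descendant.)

18e879e

Ancestors of 07f7322: {07f7322, 18e879e, 3b906bc, 5916bfb, c6b8b8c, d56bead, df47ab1}.
Ancestors of e1c2032: {0003e19, 0be9861, 18e879e, 3b906bc, 5916bfb, c6b8b8c, d56bead, df47ab1, e1c2032}.
Common ancestors: {18e879e, 3b906bc, 5916bfb, c6b8b8c, d56bead, df47ab1}.
Among these, 18e879e is not an ancestor of any other common ancestor — it is the merge base.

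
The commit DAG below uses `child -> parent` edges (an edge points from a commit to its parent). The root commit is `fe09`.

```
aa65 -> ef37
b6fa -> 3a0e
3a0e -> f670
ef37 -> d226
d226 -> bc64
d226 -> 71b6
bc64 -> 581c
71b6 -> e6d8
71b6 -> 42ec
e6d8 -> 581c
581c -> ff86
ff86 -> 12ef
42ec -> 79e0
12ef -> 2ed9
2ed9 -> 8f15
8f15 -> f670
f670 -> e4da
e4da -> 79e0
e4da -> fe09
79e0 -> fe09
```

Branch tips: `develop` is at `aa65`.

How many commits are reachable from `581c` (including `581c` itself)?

9

Walking parent pointers from 581c: reachable set = {12ef, 2ed9, 581c, 79e0, 8f15, e4da, f670, fe09, ff86}.
That is 9 commits.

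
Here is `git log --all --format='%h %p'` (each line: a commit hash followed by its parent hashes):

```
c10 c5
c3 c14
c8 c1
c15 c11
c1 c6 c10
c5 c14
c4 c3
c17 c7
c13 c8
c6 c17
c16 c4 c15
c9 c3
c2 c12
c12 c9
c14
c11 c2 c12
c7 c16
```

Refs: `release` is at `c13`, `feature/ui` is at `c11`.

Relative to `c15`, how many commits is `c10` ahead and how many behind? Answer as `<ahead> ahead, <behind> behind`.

2 ahead, 6 behind

Reachable from c10: {c10, c14, c5}.
Reachable from c15: {c11, c12, c14, c15, c2, c3, c9}.
Only in c10's history (ahead): {c10, c5} — 2.
Only in c15's history (behind): {c11, c12, c15, c2, c3, c9} — 6.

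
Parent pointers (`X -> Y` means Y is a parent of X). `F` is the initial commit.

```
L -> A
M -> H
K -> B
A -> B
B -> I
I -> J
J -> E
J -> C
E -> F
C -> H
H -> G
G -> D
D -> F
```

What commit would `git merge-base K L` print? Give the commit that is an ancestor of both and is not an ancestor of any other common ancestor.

B

Ancestors of K: {B, C, D, E, F, G, H, I, J, K}.
Ancestors of L: {A, B, C, D, E, F, G, H, I, J, L}.
Common ancestors: {B, C, D, E, F, G, H, I, J}.
Among these, B is not an ancestor of any other common ancestor — it is the merge base.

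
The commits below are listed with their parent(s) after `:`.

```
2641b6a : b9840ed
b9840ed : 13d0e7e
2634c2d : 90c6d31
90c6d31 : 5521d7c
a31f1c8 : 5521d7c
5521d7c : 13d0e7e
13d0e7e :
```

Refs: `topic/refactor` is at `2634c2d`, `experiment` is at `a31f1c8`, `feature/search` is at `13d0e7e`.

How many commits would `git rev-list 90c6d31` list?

3

Walking parent pointers from 90c6d31: reachable set = {13d0e7e, 5521d7c, 90c6d31}.
That is 3 commits.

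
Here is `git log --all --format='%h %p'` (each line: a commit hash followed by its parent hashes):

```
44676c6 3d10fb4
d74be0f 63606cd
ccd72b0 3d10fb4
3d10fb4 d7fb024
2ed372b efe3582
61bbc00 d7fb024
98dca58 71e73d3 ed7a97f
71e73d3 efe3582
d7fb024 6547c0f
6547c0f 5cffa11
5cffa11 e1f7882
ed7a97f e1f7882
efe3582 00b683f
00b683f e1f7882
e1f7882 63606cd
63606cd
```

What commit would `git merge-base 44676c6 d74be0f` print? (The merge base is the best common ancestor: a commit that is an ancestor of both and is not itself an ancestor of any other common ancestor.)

Ancestors of 44676c6: {3d10fb4, 44676c6, 5cffa11, 63606cd, 6547c0f, d7fb024, e1f7882}.
Ancestors of d74be0f: {63606cd, d74be0f}.
Common ancestors: {63606cd}.
The only common ancestor is 63606cd, so it is the merge base.

63606cd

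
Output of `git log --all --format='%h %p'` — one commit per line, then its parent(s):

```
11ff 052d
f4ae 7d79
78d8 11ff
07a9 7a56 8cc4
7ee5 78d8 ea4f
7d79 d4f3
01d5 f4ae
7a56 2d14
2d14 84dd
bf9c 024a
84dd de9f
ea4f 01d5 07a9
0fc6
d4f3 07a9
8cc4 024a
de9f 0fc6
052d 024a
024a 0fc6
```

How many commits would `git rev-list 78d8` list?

Walking parent pointers from 78d8: reachable set = {024a, 052d, 0fc6, 11ff, 78d8}.
That is 5 commits.

5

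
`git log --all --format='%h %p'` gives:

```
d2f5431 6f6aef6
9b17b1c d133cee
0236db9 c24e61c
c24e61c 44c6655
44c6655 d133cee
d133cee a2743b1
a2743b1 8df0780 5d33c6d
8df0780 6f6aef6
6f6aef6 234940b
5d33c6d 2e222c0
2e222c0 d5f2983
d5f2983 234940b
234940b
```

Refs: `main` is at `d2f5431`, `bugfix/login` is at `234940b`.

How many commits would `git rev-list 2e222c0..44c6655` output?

Reachable from 44c6655: {234940b, 2e222c0, 44c6655, 5d33c6d, 6f6aef6, 8df0780, a2743b1, d133cee, d5f2983}.
Reachable from 2e222c0: {234940b, 2e222c0, d5f2983}.
In 44c6655's history but not 2e222c0's: {44c6655, 5d33c6d, 6f6aef6, 8df0780, a2743b1, d133cee} — 6 commits.

6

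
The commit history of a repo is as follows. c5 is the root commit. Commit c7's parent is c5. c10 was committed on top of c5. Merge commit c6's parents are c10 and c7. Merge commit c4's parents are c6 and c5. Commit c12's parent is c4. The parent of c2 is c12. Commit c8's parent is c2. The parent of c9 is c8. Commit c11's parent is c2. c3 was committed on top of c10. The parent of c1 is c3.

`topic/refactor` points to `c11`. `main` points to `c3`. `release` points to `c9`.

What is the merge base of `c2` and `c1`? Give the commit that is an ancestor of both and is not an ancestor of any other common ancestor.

Ancestors of c2: {c10, c12, c2, c4, c5, c6, c7}.
Ancestors of c1: {c1, c10, c3, c5}.
Common ancestors: {c10, c5}.
Among these, c10 is not an ancestor of any other common ancestor — it is the merge base.

c10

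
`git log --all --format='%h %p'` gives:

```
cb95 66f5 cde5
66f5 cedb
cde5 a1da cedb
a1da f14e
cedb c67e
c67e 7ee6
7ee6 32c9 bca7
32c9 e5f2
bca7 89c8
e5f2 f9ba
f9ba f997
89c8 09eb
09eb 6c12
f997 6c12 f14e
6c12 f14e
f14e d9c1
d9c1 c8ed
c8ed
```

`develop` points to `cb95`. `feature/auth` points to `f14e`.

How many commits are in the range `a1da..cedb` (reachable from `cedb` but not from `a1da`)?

11

Reachable from cedb: {09eb, 32c9, 6c12, 7ee6, 89c8, bca7, c67e, c8ed, cedb, d9c1, e5f2, f14e, f997, f9ba}.
Reachable from a1da: {a1da, c8ed, d9c1, f14e}.
In cedb's history but not a1da's: {09eb, 32c9, 6c12, 7ee6, 89c8, bca7, c67e, cedb, e5f2, f997, f9ba} — 11 commits.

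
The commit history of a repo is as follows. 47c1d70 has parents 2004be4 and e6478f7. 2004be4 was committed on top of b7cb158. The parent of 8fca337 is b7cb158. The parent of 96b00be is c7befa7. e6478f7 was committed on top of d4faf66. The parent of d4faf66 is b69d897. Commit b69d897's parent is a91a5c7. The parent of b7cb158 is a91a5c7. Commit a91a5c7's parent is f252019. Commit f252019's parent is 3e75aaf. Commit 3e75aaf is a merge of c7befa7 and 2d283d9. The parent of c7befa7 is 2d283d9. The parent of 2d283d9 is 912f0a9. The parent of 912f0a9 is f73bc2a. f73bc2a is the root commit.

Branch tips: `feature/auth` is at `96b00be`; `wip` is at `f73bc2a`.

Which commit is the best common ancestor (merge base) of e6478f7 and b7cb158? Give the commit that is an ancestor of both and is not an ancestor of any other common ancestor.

Ancestors of e6478f7: {2d283d9, 3e75aaf, 912f0a9, a91a5c7, b69d897, c7befa7, d4faf66, e6478f7, f252019, f73bc2a}.
Ancestors of b7cb158: {2d283d9, 3e75aaf, 912f0a9, a91a5c7, b7cb158, c7befa7, f252019, f73bc2a}.
Common ancestors: {2d283d9, 3e75aaf, 912f0a9, a91a5c7, c7befa7, f252019, f73bc2a}.
Among these, a91a5c7 is not an ancestor of any other common ancestor — it is the merge base.

a91a5c7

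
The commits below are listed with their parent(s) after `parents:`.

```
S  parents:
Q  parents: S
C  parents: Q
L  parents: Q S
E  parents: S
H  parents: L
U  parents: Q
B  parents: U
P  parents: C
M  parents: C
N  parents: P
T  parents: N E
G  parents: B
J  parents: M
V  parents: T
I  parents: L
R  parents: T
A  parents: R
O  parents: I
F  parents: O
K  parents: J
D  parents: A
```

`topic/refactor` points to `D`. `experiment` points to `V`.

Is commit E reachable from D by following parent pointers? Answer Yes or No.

Ancestors of D (commits reachable by following parents): {A, C, D, E, N, P, Q, R, S, T}.
E is in that set, so it is an ancestor of D.

Yes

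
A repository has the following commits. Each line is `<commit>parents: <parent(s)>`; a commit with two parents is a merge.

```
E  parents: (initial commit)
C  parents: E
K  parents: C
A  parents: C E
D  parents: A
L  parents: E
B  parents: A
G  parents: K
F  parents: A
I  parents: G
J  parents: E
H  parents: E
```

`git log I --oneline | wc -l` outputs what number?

5

Walking parent pointers from I: reachable set = {C, E, G, I, K}.
That is 5 commits.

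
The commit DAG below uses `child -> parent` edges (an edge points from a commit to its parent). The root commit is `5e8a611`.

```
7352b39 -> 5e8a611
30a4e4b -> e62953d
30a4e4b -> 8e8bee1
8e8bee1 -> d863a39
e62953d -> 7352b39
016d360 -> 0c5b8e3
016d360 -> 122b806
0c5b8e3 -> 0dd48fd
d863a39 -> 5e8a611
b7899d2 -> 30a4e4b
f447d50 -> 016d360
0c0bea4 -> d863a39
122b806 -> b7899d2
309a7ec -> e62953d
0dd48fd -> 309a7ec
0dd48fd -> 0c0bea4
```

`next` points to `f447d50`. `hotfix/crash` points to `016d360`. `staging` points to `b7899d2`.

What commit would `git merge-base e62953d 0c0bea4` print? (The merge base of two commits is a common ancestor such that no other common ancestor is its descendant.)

Ancestors of e62953d: {5e8a611, 7352b39, e62953d}.
Ancestors of 0c0bea4: {0c0bea4, 5e8a611, d863a39}.
Common ancestors: {5e8a611}.
The only common ancestor is 5e8a611, so it is the merge base.

5e8a611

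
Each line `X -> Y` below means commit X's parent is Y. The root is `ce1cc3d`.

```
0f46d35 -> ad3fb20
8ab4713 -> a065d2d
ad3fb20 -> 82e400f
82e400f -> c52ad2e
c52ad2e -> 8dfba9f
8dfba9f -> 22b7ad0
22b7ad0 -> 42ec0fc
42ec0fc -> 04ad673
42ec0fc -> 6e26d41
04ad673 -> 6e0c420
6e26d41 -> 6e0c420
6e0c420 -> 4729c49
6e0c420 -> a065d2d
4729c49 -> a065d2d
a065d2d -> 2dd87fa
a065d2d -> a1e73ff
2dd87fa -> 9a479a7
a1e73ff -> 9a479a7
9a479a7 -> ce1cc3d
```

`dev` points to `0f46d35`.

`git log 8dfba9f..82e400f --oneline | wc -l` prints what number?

Reachable from 82e400f: {04ad673, 22b7ad0, 2dd87fa, 42ec0fc, 4729c49, 6e0c420, 6e26d41, 82e400f, 8dfba9f, 9a479a7, a065d2d, a1e73ff, c52ad2e, ce1cc3d}.
Reachable from 8dfba9f: {04ad673, 22b7ad0, 2dd87fa, 42ec0fc, 4729c49, 6e0c420, 6e26d41, 8dfba9f, 9a479a7, a065d2d, a1e73ff, ce1cc3d}.
In 82e400f's history but not 8dfba9f's: {82e400f, c52ad2e} — 2 commits.

2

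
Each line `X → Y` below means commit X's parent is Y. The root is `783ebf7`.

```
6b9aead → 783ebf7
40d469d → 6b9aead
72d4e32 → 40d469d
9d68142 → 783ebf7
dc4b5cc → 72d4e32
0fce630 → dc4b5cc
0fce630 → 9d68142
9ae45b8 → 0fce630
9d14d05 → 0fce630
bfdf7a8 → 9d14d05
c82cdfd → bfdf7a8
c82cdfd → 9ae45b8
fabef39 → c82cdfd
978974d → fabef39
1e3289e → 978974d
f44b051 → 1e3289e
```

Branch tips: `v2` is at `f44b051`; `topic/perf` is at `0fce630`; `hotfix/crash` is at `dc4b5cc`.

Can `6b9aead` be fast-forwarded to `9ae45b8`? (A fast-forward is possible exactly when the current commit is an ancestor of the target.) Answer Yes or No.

A fast-forward from 6b9aead to 9ae45b8 is possible iff 6b9aead is an ancestor of 9ae45b8.
Ancestors of 9ae45b8: {0fce630, 40d469d, 6b9aead, 72d4e32, 783ebf7, 9ae45b8, 9d68142, dc4b5cc}.
6b9aead is among them, so fast-forward is possible.

Yes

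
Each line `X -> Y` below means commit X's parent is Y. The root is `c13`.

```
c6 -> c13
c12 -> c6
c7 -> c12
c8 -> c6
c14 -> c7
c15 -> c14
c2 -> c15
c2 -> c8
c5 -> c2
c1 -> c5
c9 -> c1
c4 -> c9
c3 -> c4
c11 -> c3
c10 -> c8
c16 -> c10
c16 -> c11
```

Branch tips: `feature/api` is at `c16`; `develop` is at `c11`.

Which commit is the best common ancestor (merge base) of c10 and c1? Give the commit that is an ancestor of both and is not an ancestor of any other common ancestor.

c8

Ancestors of c10: {c10, c13, c6, c8}.
Ancestors of c1: {c1, c12, c13, c14, c15, c2, c5, c6, c7, c8}.
Common ancestors: {c13, c6, c8}.
Among these, c8 is not an ancestor of any other common ancestor — it is the merge base.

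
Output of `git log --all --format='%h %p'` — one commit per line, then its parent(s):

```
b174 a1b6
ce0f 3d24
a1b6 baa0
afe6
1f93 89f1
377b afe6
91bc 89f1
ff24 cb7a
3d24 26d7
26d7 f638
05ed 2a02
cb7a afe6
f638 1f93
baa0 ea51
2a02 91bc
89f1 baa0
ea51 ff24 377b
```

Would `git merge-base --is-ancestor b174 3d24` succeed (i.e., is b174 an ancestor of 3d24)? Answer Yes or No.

No

Ancestors of 3d24: {1f93, 26d7, 377b, 3d24, 89f1, afe6, baa0, cb7a, ea51, f638, ff24}.
b174 is not in that set, so it is not an ancestor of 3d24.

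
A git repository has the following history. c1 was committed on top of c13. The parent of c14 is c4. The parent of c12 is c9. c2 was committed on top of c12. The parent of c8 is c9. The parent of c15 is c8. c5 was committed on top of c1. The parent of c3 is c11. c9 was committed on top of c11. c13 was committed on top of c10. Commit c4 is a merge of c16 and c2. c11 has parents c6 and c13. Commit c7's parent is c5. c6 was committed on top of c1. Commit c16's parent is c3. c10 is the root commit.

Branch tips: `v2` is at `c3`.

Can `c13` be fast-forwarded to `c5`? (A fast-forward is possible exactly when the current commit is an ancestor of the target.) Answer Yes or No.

Yes

A fast-forward from c13 to c5 is possible iff c13 is an ancestor of c5.
Ancestors of c5: {c1, c10, c13, c5}.
c13 is among them, so fast-forward is possible.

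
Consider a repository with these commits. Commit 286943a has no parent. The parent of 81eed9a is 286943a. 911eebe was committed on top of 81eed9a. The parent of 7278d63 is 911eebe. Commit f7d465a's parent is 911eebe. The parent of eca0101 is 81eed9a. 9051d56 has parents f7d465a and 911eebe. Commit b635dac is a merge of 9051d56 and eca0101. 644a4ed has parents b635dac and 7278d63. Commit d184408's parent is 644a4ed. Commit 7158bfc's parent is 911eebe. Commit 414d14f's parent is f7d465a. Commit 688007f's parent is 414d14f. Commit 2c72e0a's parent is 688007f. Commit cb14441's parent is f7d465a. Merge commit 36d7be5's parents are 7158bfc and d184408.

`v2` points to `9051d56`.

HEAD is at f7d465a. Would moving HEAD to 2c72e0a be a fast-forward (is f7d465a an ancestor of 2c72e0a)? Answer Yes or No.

Yes

A fast-forward from f7d465a to 2c72e0a is possible iff f7d465a is an ancestor of 2c72e0a.
Ancestors of 2c72e0a: {286943a, 2c72e0a, 414d14f, 688007f, 81eed9a, 911eebe, f7d465a}.
f7d465a is among them, so fast-forward is possible.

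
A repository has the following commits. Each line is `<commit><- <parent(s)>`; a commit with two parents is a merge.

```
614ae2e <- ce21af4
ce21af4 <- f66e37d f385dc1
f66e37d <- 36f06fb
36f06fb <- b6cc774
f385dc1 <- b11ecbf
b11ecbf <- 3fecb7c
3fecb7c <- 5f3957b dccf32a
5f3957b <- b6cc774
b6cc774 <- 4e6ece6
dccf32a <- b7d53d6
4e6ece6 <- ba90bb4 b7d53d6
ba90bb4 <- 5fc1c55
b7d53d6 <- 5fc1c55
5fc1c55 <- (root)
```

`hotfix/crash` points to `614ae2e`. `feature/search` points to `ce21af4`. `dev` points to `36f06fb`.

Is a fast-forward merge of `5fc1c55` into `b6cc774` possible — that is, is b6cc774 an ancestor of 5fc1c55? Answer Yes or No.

No

A fast-forward from b6cc774 to 5fc1c55 is possible iff b6cc774 is an ancestor of 5fc1c55.
Ancestors of 5fc1c55: {5fc1c55}.
b6cc774 is not among them, so fast-forward is not possible.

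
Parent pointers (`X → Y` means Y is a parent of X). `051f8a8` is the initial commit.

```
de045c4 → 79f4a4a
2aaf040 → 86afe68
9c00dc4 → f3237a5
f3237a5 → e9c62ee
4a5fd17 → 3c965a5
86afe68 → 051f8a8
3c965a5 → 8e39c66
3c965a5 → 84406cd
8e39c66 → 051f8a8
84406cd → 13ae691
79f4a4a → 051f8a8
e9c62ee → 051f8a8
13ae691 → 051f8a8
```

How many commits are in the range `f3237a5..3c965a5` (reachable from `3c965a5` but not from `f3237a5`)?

Reachable from 3c965a5: {051f8a8, 13ae691, 3c965a5, 84406cd, 8e39c66}.
Reachable from f3237a5: {051f8a8, e9c62ee, f3237a5}.
In 3c965a5's history but not f3237a5's: {13ae691, 3c965a5, 84406cd, 8e39c66} — 4 commits.

4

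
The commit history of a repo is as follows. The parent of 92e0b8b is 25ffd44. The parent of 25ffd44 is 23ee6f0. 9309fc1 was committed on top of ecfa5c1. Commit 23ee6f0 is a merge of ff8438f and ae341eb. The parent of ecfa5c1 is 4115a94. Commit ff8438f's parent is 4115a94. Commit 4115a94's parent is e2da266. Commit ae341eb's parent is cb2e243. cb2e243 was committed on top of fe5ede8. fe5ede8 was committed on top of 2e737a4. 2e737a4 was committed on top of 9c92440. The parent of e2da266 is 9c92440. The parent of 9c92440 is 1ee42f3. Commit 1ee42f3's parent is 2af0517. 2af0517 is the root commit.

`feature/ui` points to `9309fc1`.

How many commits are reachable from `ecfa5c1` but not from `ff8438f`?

Reachable from ecfa5c1: {1ee42f3, 2af0517, 4115a94, 9c92440, e2da266, ecfa5c1}.
Reachable from ff8438f: {1ee42f3, 2af0517, 4115a94, 9c92440, e2da266, ff8438f}.
In ecfa5c1's history but not ff8438f's: {ecfa5c1} — 1 commit.

1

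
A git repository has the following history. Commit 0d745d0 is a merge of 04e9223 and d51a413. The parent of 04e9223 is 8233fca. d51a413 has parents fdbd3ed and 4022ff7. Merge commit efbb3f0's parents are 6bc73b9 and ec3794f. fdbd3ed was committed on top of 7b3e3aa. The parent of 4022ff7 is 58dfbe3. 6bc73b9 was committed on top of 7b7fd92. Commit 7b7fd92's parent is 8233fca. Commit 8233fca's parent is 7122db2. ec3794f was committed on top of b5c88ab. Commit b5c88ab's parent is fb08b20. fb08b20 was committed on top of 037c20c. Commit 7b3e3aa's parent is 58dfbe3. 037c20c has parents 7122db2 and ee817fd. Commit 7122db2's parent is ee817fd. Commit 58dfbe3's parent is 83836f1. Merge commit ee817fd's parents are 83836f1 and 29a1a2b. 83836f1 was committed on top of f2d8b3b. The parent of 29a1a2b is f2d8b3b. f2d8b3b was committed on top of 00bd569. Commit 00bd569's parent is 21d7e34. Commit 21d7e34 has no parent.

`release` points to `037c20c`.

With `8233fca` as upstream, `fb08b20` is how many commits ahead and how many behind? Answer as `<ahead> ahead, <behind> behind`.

2 ahead, 1 behind

Reachable from fb08b20: {00bd569, 037c20c, 21d7e34, 29a1a2b, 7122db2, 83836f1, ee817fd, f2d8b3b, fb08b20}.
Reachable from 8233fca: {00bd569, 21d7e34, 29a1a2b, 7122db2, 8233fca, 83836f1, ee817fd, f2d8b3b}.
Only in fb08b20's history (ahead): {037c20c, fb08b20} — 2.
Only in 8233fca's history (behind): {8233fca} — 1.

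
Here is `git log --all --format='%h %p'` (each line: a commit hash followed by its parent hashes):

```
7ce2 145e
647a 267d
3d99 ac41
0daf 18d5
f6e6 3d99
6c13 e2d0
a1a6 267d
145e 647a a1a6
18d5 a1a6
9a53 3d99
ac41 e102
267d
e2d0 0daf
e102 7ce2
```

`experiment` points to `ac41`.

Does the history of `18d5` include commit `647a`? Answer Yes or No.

Ancestors of 18d5: {18d5, 267d, a1a6}.
647a is not in that set, so it is not an ancestor of 18d5.

No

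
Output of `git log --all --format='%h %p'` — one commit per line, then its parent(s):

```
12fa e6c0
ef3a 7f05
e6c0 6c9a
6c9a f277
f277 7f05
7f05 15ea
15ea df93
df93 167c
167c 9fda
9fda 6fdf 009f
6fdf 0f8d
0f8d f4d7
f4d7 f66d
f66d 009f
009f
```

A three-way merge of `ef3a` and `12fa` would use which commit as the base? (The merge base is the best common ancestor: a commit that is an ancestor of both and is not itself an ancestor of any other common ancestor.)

Ancestors of ef3a: {009f, 0f8d, 15ea, 167c, 6fdf, 7f05, 9fda, df93, ef3a, f4d7, f66d}.
Ancestors of 12fa: {009f, 0f8d, 12fa, 15ea, 167c, 6c9a, 6fdf, 7f05, 9fda, df93, e6c0, f277, f4d7, f66d}.
Common ancestors: {009f, 0f8d, 15ea, 167c, 6fdf, 7f05, 9fda, df93, f4d7, f66d}.
Among these, 7f05 is not an ancestor of any other common ancestor — it is the merge base.

7f05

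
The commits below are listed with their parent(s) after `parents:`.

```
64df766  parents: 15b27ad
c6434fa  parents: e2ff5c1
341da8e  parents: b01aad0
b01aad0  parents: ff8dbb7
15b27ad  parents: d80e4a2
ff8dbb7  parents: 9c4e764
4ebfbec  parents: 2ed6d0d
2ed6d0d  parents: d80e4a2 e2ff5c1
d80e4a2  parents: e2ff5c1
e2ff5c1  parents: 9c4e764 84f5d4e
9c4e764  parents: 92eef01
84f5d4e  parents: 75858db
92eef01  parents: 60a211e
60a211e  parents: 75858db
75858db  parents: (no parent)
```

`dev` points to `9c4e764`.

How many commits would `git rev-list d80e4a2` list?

Walking parent pointers from d80e4a2: reachable set = {60a211e, 75858db, 84f5d4e, 92eef01, 9c4e764, d80e4a2, e2ff5c1}.
That is 7 commits.

7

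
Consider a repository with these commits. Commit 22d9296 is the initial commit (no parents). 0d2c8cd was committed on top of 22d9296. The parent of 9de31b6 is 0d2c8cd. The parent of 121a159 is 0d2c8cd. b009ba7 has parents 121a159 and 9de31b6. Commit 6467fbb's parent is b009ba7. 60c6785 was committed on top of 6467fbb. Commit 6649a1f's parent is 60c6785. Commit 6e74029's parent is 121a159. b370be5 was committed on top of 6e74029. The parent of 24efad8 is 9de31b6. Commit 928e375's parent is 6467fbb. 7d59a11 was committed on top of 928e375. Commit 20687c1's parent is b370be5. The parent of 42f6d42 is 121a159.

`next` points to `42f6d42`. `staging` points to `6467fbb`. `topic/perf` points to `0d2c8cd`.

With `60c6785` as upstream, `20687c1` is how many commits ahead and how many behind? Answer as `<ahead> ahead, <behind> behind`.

Reachable from 20687c1: {0d2c8cd, 121a159, 20687c1, 22d9296, 6e74029, b370be5}.
Reachable from 60c6785: {0d2c8cd, 121a159, 22d9296, 60c6785, 6467fbb, 9de31b6, b009ba7}.
Only in 20687c1's history (ahead): {20687c1, 6e74029, b370be5} — 3.
Only in 60c6785's history (behind): {60c6785, 6467fbb, 9de31b6, b009ba7} — 4.

3 ahead, 4 behind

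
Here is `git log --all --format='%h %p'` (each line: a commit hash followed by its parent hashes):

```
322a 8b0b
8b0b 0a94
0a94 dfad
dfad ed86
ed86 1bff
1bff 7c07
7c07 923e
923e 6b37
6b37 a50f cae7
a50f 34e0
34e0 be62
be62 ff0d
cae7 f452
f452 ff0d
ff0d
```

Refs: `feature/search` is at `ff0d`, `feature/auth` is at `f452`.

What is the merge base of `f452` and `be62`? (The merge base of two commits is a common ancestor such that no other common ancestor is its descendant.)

ff0d

Ancestors of f452: {f452, ff0d}.
Ancestors of be62: {be62, ff0d}.
Common ancestors: {ff0d}.
The only common ancestor is ff0d, so it is the merge base.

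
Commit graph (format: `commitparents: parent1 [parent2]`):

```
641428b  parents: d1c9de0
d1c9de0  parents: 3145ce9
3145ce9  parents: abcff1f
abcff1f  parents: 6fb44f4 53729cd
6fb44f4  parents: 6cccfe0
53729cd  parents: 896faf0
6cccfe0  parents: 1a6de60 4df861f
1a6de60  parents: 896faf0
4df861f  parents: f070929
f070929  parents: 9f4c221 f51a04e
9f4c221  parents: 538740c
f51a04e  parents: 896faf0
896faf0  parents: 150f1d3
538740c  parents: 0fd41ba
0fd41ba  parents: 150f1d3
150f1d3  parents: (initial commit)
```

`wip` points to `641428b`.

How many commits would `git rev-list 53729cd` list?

Walking parent pointers from 53729cd: reachable set = {150f1d3, 53729cd, 896faf0}.
That is 3 commits.

3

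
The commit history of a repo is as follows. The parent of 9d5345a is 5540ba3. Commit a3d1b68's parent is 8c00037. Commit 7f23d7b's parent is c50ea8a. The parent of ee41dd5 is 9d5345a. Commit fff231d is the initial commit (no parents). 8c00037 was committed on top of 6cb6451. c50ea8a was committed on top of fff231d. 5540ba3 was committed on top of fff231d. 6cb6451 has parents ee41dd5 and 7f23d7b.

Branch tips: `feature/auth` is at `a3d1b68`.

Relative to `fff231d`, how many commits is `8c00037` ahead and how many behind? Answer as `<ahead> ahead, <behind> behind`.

Reachable from 8c00037: {5540ba3, 6cb6451, 7f23d7b, 8c00037, 9d5345a, c50ea8a, ee41dd5, fff231d}.
Reachable from fff231d: {fff231d}.
Only in 8c00037's history (ahead): {5540ba3, 6cb6451, 7f23d7b, 8c00037, 9d5345a, c50ea8a, ee41dd5} — 7.
Only in fff231d's history (behind): {} — 0.

7 ahead, 0 behind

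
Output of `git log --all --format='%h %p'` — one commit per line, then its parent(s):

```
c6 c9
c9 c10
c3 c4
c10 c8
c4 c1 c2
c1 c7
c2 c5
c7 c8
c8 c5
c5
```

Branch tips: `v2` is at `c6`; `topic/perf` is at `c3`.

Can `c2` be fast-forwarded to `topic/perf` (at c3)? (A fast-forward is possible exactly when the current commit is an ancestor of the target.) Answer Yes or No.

A fast-forward from c2 to c3 is possible iff c2 is an ancestor of c3.
Ancestors of c3: {c1, c2, c3, c4, c5, c7, c8}.
c2 is among them, so fast-forward is possible.

Yes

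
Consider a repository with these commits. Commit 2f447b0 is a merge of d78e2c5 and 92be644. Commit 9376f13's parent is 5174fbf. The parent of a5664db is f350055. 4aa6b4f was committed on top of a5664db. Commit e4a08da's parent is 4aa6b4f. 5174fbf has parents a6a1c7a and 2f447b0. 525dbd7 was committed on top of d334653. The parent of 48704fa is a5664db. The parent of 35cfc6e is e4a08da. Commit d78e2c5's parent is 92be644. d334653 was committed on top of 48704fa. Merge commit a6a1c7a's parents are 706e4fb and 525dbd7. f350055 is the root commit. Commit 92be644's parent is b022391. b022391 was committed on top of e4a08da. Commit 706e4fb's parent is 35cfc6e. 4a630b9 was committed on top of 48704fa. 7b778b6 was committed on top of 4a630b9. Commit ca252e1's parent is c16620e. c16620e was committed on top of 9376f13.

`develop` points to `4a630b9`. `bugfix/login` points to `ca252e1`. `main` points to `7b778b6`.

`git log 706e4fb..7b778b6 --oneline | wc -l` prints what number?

3

Reachable from 7b778b6: {48704fa, 4a630b9, 7b778b6, a5664db, f350055}.
Reachable from 706e4fb: {35cfc6e, 4aa6b4f, 706e4fb, a5664db, e4a08da, f350055}.
In 7b778b6's history but not 706e4fb's: {48704fa, 4a630b9, 7b778b6} — 3 commits.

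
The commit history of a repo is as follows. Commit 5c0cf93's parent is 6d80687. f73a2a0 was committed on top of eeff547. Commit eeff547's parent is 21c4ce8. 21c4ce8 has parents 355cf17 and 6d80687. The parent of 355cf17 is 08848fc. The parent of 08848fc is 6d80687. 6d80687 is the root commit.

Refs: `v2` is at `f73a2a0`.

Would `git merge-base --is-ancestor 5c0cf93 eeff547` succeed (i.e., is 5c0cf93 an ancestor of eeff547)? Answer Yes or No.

Ancestors of eeff547: {08848fc, 21c4ce8, 355cf17, 6d80687, eeff547}.
5c0cf93 is not in that set, so it is not an ancestor of eeff547.

No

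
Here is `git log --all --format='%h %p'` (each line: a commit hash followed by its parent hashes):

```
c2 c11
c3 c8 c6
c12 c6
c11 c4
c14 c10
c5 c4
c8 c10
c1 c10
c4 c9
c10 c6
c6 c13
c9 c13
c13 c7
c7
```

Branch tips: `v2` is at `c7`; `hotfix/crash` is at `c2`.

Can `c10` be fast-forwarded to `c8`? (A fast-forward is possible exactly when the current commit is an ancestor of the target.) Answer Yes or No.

A fast-forward from c10 to c8 is possible iff c10 is an ancestor of c8.
Ancestors of c8: {c10, c13, c6, c7, c8}.
c10 is among them, so fast-forward is possible.

Yes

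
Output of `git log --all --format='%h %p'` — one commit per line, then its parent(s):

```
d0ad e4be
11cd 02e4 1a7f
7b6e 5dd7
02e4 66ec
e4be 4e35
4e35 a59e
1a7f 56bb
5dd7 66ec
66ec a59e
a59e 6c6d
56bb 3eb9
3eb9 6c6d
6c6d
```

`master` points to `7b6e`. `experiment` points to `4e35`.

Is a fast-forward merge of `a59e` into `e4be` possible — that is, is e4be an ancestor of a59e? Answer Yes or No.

A fast-forward from e4be to a59e is possible iff e4be is an ancestor of a59e.
Ancestors of a59e: {6c6d, a59e}.
e4be is not among them, so fast-forward is not possible.

No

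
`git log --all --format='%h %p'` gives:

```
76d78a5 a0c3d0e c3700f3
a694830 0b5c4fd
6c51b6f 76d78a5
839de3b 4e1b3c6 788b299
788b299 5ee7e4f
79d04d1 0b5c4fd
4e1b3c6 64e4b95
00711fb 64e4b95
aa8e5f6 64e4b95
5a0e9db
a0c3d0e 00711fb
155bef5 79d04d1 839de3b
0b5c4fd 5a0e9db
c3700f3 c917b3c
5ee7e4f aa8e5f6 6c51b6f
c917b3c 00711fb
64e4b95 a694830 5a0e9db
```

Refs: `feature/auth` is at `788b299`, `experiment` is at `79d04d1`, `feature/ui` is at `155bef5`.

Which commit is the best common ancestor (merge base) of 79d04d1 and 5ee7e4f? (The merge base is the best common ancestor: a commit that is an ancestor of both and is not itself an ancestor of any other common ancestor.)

0b5c4fd

Ancestors of 79d04d1: {0b5c4fd, 5a0e9db, 79d04d1}.
Ancestors of 5ee7e4f: {00711fb, 0b5c4fd, 5a0e9db, 5ee7e4f, 64e4b95, 6c51b6f, 76d78a5, a0c3d0e, a694830, aa8e5f6, c3700f3, c917b3c}.
Common ancestors: {0b5c4fd, 5a0e9db}.
Among these, 0b5c4fd is not an ancestor of any other common ancestor — it is the merge base.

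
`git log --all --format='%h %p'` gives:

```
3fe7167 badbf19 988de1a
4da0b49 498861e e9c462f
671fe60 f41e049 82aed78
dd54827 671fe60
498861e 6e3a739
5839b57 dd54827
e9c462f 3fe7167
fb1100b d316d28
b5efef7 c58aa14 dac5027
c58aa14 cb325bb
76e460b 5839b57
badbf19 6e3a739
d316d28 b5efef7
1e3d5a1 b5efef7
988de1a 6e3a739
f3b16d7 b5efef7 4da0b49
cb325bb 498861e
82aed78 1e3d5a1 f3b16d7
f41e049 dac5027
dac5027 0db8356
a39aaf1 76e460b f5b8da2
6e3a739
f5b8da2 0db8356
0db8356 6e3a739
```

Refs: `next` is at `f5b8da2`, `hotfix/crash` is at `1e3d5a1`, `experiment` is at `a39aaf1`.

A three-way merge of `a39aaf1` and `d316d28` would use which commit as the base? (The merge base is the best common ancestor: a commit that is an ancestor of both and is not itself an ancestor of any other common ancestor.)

Ancestors of a39aaf1: {0db8356, 1e3d5a1, 3fe7167, 498861e, 4da0b49, 5839b57, 671fe60, 6e3a739, 76e460b, 82aed78, 988de1a, a39aaf1, b5efef7, badbf19, c58aa14, cb325bb, dac5027, dd54827, e9c462f, f3b16d7, f41e049, f5b8da2}.
Ancestors of d316d28: {0db8356, 498861e, 6e3a739, b5efef7, c58aa14, cb325bb, d316d28, dac5027}.
Common ancestors: {0db8356, 498861e, 6e3a739, b5efef7, c58aa14, cb325bb, dac5027}.
Among these, b5efef7 is not an ancestor of any other common ancestor — it is the merge base.

b5efef7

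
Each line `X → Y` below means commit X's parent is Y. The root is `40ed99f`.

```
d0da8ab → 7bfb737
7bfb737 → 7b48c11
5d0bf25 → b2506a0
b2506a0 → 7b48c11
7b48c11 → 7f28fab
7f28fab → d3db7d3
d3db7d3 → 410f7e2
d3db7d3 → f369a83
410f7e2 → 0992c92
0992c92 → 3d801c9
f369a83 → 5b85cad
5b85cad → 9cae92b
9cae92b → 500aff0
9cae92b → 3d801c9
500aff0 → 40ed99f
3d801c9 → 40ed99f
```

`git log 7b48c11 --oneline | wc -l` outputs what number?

Walking parent pointers from 7b48c11: reachable set = {0992c92, 3d801c9, 40ed99f, 410f7e2, 500aff0, 5b85cad, 7b48c11, 7f28fab, 9cae92b, d3db7d3, f369a83}.
That is 11 commits.

11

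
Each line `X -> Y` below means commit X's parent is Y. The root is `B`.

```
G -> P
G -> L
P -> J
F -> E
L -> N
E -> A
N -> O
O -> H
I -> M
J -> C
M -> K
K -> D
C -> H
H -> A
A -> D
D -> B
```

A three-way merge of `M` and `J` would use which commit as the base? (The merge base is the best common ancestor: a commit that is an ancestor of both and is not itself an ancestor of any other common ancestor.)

D

Ancestors of M: {B, D, K, M}.
Ancestors of J: {A, B, C, D, H, J}.
Common ancestors: {B, D}.
Among these, D is not an ancestor of any other common ancestor — it is the merge base.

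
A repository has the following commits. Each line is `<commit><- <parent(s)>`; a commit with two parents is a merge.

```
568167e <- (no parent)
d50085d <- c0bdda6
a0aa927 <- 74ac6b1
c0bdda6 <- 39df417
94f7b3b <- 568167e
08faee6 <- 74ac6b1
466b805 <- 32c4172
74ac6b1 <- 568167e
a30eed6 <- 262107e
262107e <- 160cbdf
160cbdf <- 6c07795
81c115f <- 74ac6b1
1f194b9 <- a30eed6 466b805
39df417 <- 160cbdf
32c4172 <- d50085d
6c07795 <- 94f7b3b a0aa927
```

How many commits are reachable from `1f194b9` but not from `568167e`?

13

Reachable from 1f194b9: {160cbdf, 1f194b9, 262107e, 32c4172, 39df417, 466b805, 568167e, 6c07795, 74ac6b1, 94f7b3b, a0aa927, a30eed6, c0bdda6, d50085d}.
Reachable from 568167e: {568167e}.
In 1f194b9's history but not 568167e's: {160cbdf, 1f194b9, 262107e, 32c4172, 39df417, 466b805, 6c07795, 74ac6b1, 94f7b3b, a0aa927, a30eed6, c0bdda6, d50085d} — 13 commits.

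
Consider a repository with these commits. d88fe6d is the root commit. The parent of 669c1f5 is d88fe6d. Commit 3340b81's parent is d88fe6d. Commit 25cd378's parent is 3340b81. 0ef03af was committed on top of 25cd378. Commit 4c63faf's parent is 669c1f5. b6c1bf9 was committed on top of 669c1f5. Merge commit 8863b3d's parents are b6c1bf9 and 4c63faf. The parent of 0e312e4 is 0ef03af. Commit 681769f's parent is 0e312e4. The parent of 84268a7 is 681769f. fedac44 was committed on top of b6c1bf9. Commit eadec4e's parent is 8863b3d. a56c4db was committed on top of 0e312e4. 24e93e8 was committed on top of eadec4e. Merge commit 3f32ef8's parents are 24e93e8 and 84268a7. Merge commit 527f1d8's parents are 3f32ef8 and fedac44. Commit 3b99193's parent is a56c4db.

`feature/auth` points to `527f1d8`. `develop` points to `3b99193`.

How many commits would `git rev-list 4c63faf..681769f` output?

5

Reachable from 681769f: {0e312e4, 0ef03af, 25cd378, 3340b81, 681769f, d88fe6d}.
Reachable from 4c63faf: {4c63faf, 669c1f5, d88fe6d}.
In 681769f's history but not 4c63faf's: {0e312e4, 0ef03af, 25cd378, 3340b81, 681769f} — 5 commits.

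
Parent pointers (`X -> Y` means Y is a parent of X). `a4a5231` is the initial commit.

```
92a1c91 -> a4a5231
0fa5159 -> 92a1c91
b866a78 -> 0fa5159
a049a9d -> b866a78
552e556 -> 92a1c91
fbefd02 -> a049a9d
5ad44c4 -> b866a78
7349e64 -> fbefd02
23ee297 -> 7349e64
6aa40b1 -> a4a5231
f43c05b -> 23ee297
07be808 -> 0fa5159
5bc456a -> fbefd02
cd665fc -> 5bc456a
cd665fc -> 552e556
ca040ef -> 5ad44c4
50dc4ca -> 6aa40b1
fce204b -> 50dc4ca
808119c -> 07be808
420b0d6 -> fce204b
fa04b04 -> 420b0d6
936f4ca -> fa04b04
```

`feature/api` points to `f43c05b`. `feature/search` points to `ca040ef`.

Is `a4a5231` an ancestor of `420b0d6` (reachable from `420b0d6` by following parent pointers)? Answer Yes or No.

Ancestors of 420b0d6 (commits reachable by following parents): {420b0d6, 50dc4ca, 6aa40b1, a4a5231, fce204b}.
a4a5231 is in that set, so it is an ancestor of 420b0d6.

Yes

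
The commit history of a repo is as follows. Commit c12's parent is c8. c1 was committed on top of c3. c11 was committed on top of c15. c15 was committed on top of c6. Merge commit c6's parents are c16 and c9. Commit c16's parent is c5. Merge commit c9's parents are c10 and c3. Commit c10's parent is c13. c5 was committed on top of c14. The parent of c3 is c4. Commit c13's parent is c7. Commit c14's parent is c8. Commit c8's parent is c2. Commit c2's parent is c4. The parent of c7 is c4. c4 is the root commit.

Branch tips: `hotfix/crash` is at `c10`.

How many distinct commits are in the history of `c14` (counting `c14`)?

Walking parent pointers from c14: reachable set = {c14, c2, c4, c8}.
That is 4 commits.

4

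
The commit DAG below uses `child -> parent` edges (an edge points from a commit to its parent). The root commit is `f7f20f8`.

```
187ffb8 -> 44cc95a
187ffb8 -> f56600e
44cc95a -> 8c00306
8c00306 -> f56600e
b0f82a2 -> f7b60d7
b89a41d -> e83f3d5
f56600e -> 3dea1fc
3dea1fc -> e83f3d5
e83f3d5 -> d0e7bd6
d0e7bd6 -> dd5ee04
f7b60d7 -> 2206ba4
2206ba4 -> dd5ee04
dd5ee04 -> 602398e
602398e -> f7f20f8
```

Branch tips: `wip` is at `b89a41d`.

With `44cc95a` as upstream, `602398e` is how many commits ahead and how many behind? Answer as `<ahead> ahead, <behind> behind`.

Reachable from 602398e: {602398e, f7f20f8}.
Reachable from 44cc95a: {3dea1fc, 44cc95a, 602398e, 8c00306, d0e7bd6, dd5ee04, e83f3d5, f56600e, f7f20f8}.
Only in 602398e's history (ahead): {} — 0.
Only in 44cc95a's history (behind): {3dea1fc, 44cc95a, 8c00306, d0e7bd6, dd5ee04, e83f3d5, f56600e} — 7.

0 ahead, 7 behind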